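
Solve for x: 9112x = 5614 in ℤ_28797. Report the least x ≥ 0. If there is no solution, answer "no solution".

First find gcd(9112, 28797):
28797 = 3·9112 + 1461
9112 = 6·1461 + 346
1461 = 4·346 + 77
346 = 4·77 + 38
77 = 2·38 + 1
38 = 38·1 + 0
gcd = 1, so a unique solution mod 28797 exists.
Back-substitute for the Bézout coefficients:
1 = 77 − 2·38
1 = −2·346 + 9·77
1 = 9·1461 − 38·346
1 = −38·9112 + 237·1461
1 = 237·28797 − 749·9112
So 9112·(-749) ≡ 1 (mod 28797), giving 9112⁻¹ ≡ 28048.
x ≡ 9112⁻¹·5614 ≡ 28048·5614 ≡ 28273 (mod 28797).

28273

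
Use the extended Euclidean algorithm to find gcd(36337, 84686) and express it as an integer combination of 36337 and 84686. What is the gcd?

Repeated division:
84686 = 2×36337 + 12012
36337 = 3×12012 + 301
12012 = 39×301 + 273
301 = 1×273 + 28
273 = 9×28 + 21
28 = 1×21 + 7
21 = 3×7 + 0
gcd(36337, 84686) = 7.
Back-substituting:
7 = 28 − 21
7 = −273 + 10·28
7 = 10·301 − 11·273
7 = −11·12012 + 439·301
7 = 439·36337 − 1328·12012
7 = −1328·84686 + 3095·36337
So 7 = (-1328)·84686 + (3095)·36337.

7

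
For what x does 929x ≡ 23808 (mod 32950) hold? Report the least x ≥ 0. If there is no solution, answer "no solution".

First find gcd(929, 32950):
32950 = 35×929 + 435
929 = 2×435 + 59
435 = 7×59 + 22
59 = 2×22 + 15
22 = 1×15 + 7
15 = 2×7 + 1
7 = 7×1 + 0
gcd = 1, so a unique solution mod 32950 exists.
Back-substitute for the Bézout coefficients:
1 = 15 − 2·7
1 = −2·22 + 3·15
1 = 3·59 − 8·22
1 = −8·435 + 59·59
1 = 59·929 − 126·435
1 = −126·32950 + 4469·929
So 929·(4469) ≡ 1 (mod 32950), giving 929⁻¹ ≡ 4469.
x ≡ 929⁻¹·23808 ≡ 4469·23808 ≡ 2402 (mod 32950).

2402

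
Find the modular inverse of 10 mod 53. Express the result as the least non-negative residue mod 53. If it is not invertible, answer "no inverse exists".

16

Extended Euclidean algorithm:
53 = 5×10 + 3
10 = 3×3 + 1
3 = 3×1 + 0
Since gcd(10, 53) = 1, back-substitute to write 1 as a combination:
1 = 10 − 3·3
1 = −3·53 + 16·10
So 10·16 ≡ 1 (mod 53).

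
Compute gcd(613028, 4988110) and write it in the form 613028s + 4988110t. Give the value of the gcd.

Apply Euclid's algorithm to 4988110 and 613028:
4988110 = 8*613028 + 83886
613028 = 7*83886 + 25826
83886 = 3*25826 + 6408
25826 = 4*6408 + 194
6408 = 33*194 + 6
194 = 32*6 + 2
6 = 3*2 + 0
gcd(613028, 4988110) = 2.
Back-substituting:
2 = 194 − 32·6
2 = −32·6408 + 1057·194
2 = 1057·25826 − 4260·6408
2 = −4260·83886 + 13837·25826
2 = 13837·613028 − 101119·83886
2 = −101119·4988110 + 822789·613028
So 2 = (-101119)·4988110 + (822789)·613028.

2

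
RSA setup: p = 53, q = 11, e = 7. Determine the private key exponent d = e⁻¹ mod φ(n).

φ(n) = (p−1)(q−1) = 52·10 = 520.
Need d with 7·d ≡ 1 (mod 520). Apply the extended Euclidean algorithm:
520 = 74·7 + 2
7 = 3·2 + 1
2 = 2·1 + 0
Back-substitute:
1 = 7 − 3·2
1 = −3·520 + 223·7
So 7·223 ≡ 1 (mod 520), hence d = 223.

223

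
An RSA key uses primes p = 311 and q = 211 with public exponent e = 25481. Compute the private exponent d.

φ(n) = (p−1)(q−1) = 310·210 = 65100.
Need d with 25481·d ≡ 1 (mod 65100). Apply the extended Euclidean algorithm:
65100 = 2×25481 + 14138
25481 = 1×14138 + 11343
14138 = 1×11343 + 2795
11343 = 4×2795 + 163
2795 = 17×163 + 24
163 = 6×24 + 19
24 = 1×19 + 5
19 = 3×5 + 4
5 = 1×4 + 1
4 = 4×1 + 0
Back-substitute:
1 = 5 − 4
1 = −19 + 4·5
1 = 4·24 − 5·19
1 = −5·163 + 34·24
1 = 34·2795 − 583·163
1 = −583·11343 + 2366·2795
1 = 2366·14138 − 2949·11343
1 = −2949·25481 + 5315·14138
1 = 5315·65100 − 13579·25481
So 25481·(-13579) ≡ 1 (mod 65100), hence d ≡ -13579 ≡ 51521 (mod 65100).

51521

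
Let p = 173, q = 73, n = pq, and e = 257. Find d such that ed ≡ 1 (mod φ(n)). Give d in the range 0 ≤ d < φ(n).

φ(n) = (p−1)(q−1) = 172·72 = 12384.
Need d with 257·d ≡ 1 (mod 12384). Apply the extended Euclidean algorithm:
12384 = 48*257 + 48
257 = 5*48 + 17
48 = 2*17 + 14
17 = 1*14 + 3
14 = 4*3 + 2
3 = 1*2 + 1
2 = 2*1 + 0
Back-substitute:
1 = 3 − 2
1 = −14 + 5·3
1 = 5·17 − 6·14
1 = −6·48 + 17·17
1 = 17·257 − 91·48
1 = −91·12384 + 4385·257
So 257·4385 ≡ 1 (mod 12384), hence d = 4385.

4385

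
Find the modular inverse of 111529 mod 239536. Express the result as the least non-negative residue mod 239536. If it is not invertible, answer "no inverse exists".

Euclidean algorithm on 239536, 111529:
239536 = 2·111529 + 16478
111529 = 6·16478 + 12661
16478 = 1·12661 + 3817
12661 = 3·3817 + 1210
3817 = 3·1210 + 187
1210 = 6·187 + 88
187 = 2·88 + 11
88 = 8·11 + 0
Since gcd = 11 > 1, 111529 is not a unit mod 239536.

no inverse exists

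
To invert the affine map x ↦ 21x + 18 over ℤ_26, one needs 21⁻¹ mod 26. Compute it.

Run Euclid on (26, 21):
26 = 1×21 + 5
21 = 4×5 + 1
5 = 5×1 + 0
gcd = 1, so the inverse exists. Back-substitute:
1 = 21 − 4·5
1 = −4·26 + 5·21
So 21·5 ≡ 1 (mod 26).

5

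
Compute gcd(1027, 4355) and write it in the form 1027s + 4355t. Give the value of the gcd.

Repeated division:
4355 = 4·1027 + 247
1027 = 4·247 + 39
247 = 6·39 + 13
39 = 3·13 + 0
gcd(1027, 4355) = 13.
Working backward:
13 = 247 − 6·39
13 = −6·1027 + 25·247
13 = 25·4355 − 106·1027
So 13 = (25)·4355 + (-106)·1027.

13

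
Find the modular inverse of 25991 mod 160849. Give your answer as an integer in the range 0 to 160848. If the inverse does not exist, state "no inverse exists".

Extended Euclidean algorithm:
160849 = 6×25991 + 4903
25991 = 5×4903 + 1476
4903 = 3×1476 + 475
1476 = 3×475 + 51
475 = 9×51 + 16
51 = 3×16 + 3
16 = 5×3 + 1
3 = 3×1 + 0
Since gcd(25991, 160849) = 1, back-substitute to write 1 as a combination:
1 = 16 − 5·3
1 = −5·51 + 16·16
1 = 16·475 − 149·51
1 = −149·1476 + 463·475
1 = 463·4903 − 1538·1476
1 = −1538·25991 + 8153·4903
1 = 8153·160849 − 50456·25991
Thus 25991·(-50456) ≡ 1 (mod 160849); reducing, -50456 mod 160849 = 110393.

110393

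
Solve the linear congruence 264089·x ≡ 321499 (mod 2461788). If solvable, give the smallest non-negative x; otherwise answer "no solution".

no solution

gcd(264089, 2461788):
2461788 = 9*264089 + 84987
264089 = 3*84987 + 9128
84987 = 9*9128 + 2835
9128 = 3*2835 + 623
2835 = 4*623 + 343
623 = 1*343 + 280
343 = 1*280 + 63
280 = 4*63 + 28
63 = 2*28 + 7
28 = 4*7 + 0
gcd = 7, but 7 ∤ 321499, so the congruence has no solution.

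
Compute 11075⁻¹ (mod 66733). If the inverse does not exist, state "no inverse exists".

Run Euclid on (66733, 11075):
66733 = 6·11075 + 283
11075 = 39·283 + 38
283 = 7·38 + 17
38 = 2·17 + 4
17 = 4·4 + 1
4 = 4·1 + 0
gcd = 1, so the inverse exists. Back-substitute:
1 = 17 − 4·4
1 = −4·38 + 9·17
1 = 9·283 − 67·38
1 = −67·11075 + 2622·283
1 = 2622·66733 − 15799·11075
Hence 11075⁻¹ ≡ -15799 ≡ 50934 (mod 66733).

50934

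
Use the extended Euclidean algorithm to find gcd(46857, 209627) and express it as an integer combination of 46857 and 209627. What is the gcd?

Repeated division:
209627 = 4×46857 + 22199
46857 = 2×22199 + 2459
22199 = 9×2459 + 68
2459 = 36×68 + 11
68 = 6×11 + 2
11 = 5×2 + 1
2 = 2×1 + 0
gcd(46857, 209627) = 1.
Working backward:
1 = 11 − 5·2
1 = −5·68 + 31·11
1 = 31·2459 − 1121·68
1 = −1121·22199 + 10120·2459
1 = 10120·46857 − 21361·22199
1 = −21361·209627 + 95564·46857
So 1 = (-21361)·209627 + (95564)·46857.

1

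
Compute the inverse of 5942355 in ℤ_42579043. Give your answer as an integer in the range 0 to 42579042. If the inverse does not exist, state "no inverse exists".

38004742

Apply the Euclidean algorithm to 42579043 and 5942355:
42579043 = 7*5942355 + 982558
5942355 = 6*982558 + 47007
982558 = 20*47007 + 42418
47007 = 1*42418 + 4589
42418 = 9*4589 + 1117
4589 = 4*1117 + 121
1117 = 9*121 + 28
121 = 4*28 + 9
28 = 3*9 + 1
9 = 9*1 + 0
gcd = 1, so the inverse exists. Back-substitute:
1 = 28 − 3·9
1 = −3·121 + 13·28
1 = 13·1117 − 120·121
1 = −120·4589 + 493·1117
1 = 493·42418 − 4557·4589
1 = −4557·47007 + 5050·42418
1 = 5050·982558 − 105557·47007
1 = −105557·5942355 + 638392·982558
1 = 638392·42579043 − 4574301·5942355
Hence 5942355⁻¹ ≡ -4574301 ≡ 38004742 (mod 42579043).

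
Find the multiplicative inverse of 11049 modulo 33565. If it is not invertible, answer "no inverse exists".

Extended Euclidean algorithm:
33565 = 3*11049 + 418
11049 = 26*418 + 181
418 = 2*181 + 56
181 = 3*56 + 13
56 = 4*13 + 4
13 = 3*4 + 1
4 = 4*1 + 0
Since gcd(11049, 33565) = 1, back-substitute to write 1 as a combination:
1 = 13 − 3·4
1 = −3·56 + 13·13
1 = 13·181 − 42·56
1 = −42·418 + 97·181
1 = 97·11049 − 2564·418
1 = −2564·33565 + 7789·11049
So 11049·7789 ≡ 1 (mod 33565).

7789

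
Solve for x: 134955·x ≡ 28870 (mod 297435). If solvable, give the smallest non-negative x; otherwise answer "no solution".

no solution

gcd(134955, 297435):
297435 = 2*134955 + 27525
134955 = 4*27525 + 24855
27525 = 1*24855 + 2670
24855 = 9*2670 + 825
2670 = 3*825 + 195
825 = 4*195 + 45
195 = 4*45 + 15
45 = 3*15 + 0
gcd = 15, but 15 ∤ 28870, so the congruence has no solution.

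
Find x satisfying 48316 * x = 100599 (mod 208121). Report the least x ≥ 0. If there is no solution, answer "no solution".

121943

First find gcd(48316, 208121):
208121 = 4*48316 + 14857
48316 = 3*14857 + 3745
14857 = 3*3745 + 3622
3745 = 1*3622 + 123
3622 = 29*123 + 55
123 = 2*55 + 13
55 = 4*13 + 3
13 = 4*3 + 1
3 = 3*1 + 0
gcd = 1, so a unique solution mod 208121 exists.
Back-substitute for the Bézout coefficients:
1 = 13 − 4·3
1 = −4·55 + 17·13
1 = 17·123 − 38·55
1 = −38·3622 + 1119·123
1 = 1119·3745 − 1157·3622
1 = −1157·14857 + 4590·3745
1 = 4590·48316 − 14927·14857
1 = −14927·208121 + 64298·48316
So 48316·(64298) ≡ 1 (mod 208121), giving 48316⁻¹ ≡ 64298.
x ≡ 48316⁻¹·100599 ≡ 64298·100599 ≡ 121943 (mod 208121).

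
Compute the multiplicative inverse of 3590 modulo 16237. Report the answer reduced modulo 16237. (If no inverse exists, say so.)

Extended Euclidean algorithm:
16237 = 4×3590 + 1877
3590 = 1×1877 + 1713
1877 = 1×1713 + 164
1713 = 10×164 + 73
164 = 2×73 + 18
73 = 4×18 + 1
18 = 18×1 + 0
The gcd is 1. Working backward:
1 = 73 − 4·18
1 = −4·164 + 9·73
1 = 9·1713 − 94·164
1 = −94·1877 + 103·1713
1 = 103·3590 − 197·1877
1 = −197·16237 + 891·3590
So 3590·891 ≡ 1 (mod 16237).

891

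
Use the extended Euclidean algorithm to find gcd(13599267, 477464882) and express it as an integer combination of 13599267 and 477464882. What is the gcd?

1

Repeated division:
477464882 = 35*13599267 + 1490537
13599267 = 9*1490537 + 184434
1490537 = 8*184434 + 15065
184434 = 12*15065 + 3654
15065 = 4*3654 + 449
3654 = 8*449 + 62
449 = 7*62 + 15
62 = 4*15 + 2
15 = 7*2 + 1
2 = 2*1 + 0
gcd(13599267, 477464882) = 1.
Express as a combination:
1 = 15 − 7·2
1 = −7·62 + 29·15
1 = 29·449 − 210·62
1 = −210·3654 + 1709·449
1 = 1709·15065 − 7046·3654
1 = −7046·184434 + 86261·15065
1 = 86261·1490537 − 697134·184434
1 = −697134·13599267 + 6360467·1490537
1 = 6360467·477464882 − 223313479·13599267
So 1 = (6360467)·477464882 + (-223313479)·13599267.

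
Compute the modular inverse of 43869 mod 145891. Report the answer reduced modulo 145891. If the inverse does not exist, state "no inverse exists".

Extended Euclidean algorithm:
145891 = 3·43869 + 14284
43869 = 3·14284 + 1017
14284 = 14·1017 + 46
1017 = 22·46 + 5
46 = 9·5 + 1
5 = 5·1 + 0
The gcd is 1. Working backward:
1 = 46 − 9·5
1 = −9·1017 + 199·46
1 = 199·14284 − 2795·1017
1 = −2795·43869 + 8584·14284
1 = 8584·145891 − 28547·43869
So 43869·(-28547) ≡ 1 (mod 145891), and -28547 ≡ 117344 (mod 145891).

117344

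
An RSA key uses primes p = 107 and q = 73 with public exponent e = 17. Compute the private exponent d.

449

φ(n) = (p−1)(q−1) = 106·72 = 7632.
Need d with 17·d ≡ 1 (mod 7632). Apply the extended Euclidean algorithm:
7632 = 448*17 + 16
17 = 1*16 + 1
16 = 16*1 + 0
Back-substitute:
1 = 17 − 16
1 = −7632 + 449·17
So 17·449 ≡ 1 (mod 7632), hence d = 449.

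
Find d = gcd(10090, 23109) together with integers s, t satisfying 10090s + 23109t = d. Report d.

1

Apply Euclid's algorithm to 23109 and 10090:
23109 = 2·10090 + 2929
10090 = 3·2929 + 1303
2929 = 2·1303 + 323
1303 = 4·323 + 11
323 = 29·11 + 4
11 = 2·4 + 3
4 = 1·3 + 1
3 = 3·1 + 0
gcd(10090, 23109) = 1.
Working backward:
1 = 4 − 3
1 = −11 + 3·4
1 = 3·323 − 88·11
1 = −88·1303 + 355·323
1 = 355·2929 − 798·1303
1 = −798·10090 + 2749·2929
1 = 2749·23109 − 6296·10090
So 1 = (2749)·23109 + (-6296)·10090.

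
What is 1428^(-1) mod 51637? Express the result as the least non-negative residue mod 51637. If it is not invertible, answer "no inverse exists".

Extended Euclidean algorithm:
51637 = 36×1428 + 229
1428 = 6×229 + 54
229 = 4×54 + 13
54 = 4×13 + 2
13 = 6×2 + 1
2 = 2×1 + 0
gcd = 1, so the inverse exists. Back-substitute:
1 = 13 − 6·2
1 = −6·54 + 25·13
1 = 25·229 − 106·54
1 = −106·1428 + 661·229
1 = 661·51637 − 23902·1428
So 1428·(-23902) ≡ 1 (mod 51637), and -23902 ≡ 27735 (mod 51637).

27735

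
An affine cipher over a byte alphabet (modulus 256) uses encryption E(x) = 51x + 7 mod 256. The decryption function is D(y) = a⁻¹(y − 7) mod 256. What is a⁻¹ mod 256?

Run Euclid on (256, 51):
256 = 5·51 + 1
51 = 51·1 + 0
Since gcd(51, 256) = 1, back-substitute to write 1 as a combination:
1 = 256 − 5·51
So 51·(-5) ≡ 1 (mod 256), and -5 ≡ 251 (mod 256).

251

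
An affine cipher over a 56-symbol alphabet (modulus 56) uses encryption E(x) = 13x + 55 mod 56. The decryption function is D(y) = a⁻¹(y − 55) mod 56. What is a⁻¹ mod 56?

gcd(56, 13) by repeated division:
56 = 4×13 + 4
13 = 3×4 + 1
4 = 4×1 + 0
The gcd is 1. Working backward:
1 = 13 − 3·4
1 = −3·56 + 13·13
So 13·13 ≡ 1 (mod 56).

13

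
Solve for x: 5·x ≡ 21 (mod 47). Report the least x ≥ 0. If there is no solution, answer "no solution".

23

First find gcd(5, 47):
47 = 9*5 + 2
5 = 2*2 + 1
2 = 2*1 + 0
gcd = 1, so a unique solution mod 47 exists.
Back-substitute for the Bézout coefficients:
1 = 5 − 2·2
1 = −2·47 + 19·5
So 5·(19) ≡ 1 (mod 47), giving 5⁻¹ ≡ 19.
x ≡ 5⁻¹·21 ≡ 19·21 ≡ 23 (mod 47).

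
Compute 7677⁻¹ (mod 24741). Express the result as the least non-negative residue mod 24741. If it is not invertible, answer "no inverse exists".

Compute gcd(7677, 24741):
24741 = 3×7677 + 1710
7677 = 4×1710 + 837
1710 = 2×837 + 36
837 = 23×36 + 9
36 = 4×9 + 0
The gcd is 9, not 1, hence no inverse exists.

no inverse exists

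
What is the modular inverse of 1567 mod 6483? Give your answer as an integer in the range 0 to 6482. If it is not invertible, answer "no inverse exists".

Run Euclid on (6483, 1567):
6483 = 4×1567 + 215
1567 = 7×215 + 62
215 = 3×62 + 29
62 = 2×29 + 4
29 = 7×4 + 1
4 = 4×1 + 0
The gcd is 1. Working backward:
1 = 29 − 7·4
1 = −7·62 + 15·29
1 = 15·215 − 52·62
1 = −52·1567 + 379·215
1 = 379·6483 − 1568·1567
Thus 1567·(-1568) ≡ 1 (mod 6483); reducing, -1568 mod 6483 = 4915.

4915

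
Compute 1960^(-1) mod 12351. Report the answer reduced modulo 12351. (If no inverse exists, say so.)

5350

Apply the Euclidean algorithm to 12351 and 1960:
12351 = 6*1960 + 591
1960 = 3*591 + 187
591 = 3*187 + 30
187 = 6*30 + 7
30 = 4*7 + 2
7 = 3*2 + 1
2 = 2*1 + 0
gcd = 1, so the inverse exists. Back-substitute:
1 = 7 − 3·2
1 = −3·30 + 13·7
1 = 13·187 − 81·30
1 = −81·591 + 256·187
1 = 256·1960 − 849·591
1 = −849·12351 + 5350·1960
So 1960·5350 ≡ 1 (mod 12351).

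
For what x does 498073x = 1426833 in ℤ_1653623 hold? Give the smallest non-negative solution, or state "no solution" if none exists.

1529868

First find gcd(498073, 1653623):
1653623 = 3×498073 + 159404
498073 = 3×159404 + 19861
159404 = 8×19861 + 516
19861 = 38×516 + 253
516 = 2×253 + 10
253 = 25×10 + 3
10 = 3×3 + 1
3 = 3×1 + 0
gcd = 1, so a unique solution mod 1653623 exists.
Back-substitute for the Bézout coefficients:
1 = 10 − 3·3
1 = −3·253 + 76·10
1 = 76·516 − 155·253
1 = −155·19861 + 5966·516
1 = 5966·159404 − 47883·19861
1 = −47883·498073 + 149615·159404
1 = 149615·1653623 − 496728·498073
So 498073·(-496728) ≡ 1 (mod 1653623), giving 498073⁻¹ ≡ 1156895.
x ≡ 498073⁻¹·1426833 ≡ 1156895·1426833 ≡ 1529868 (mod 1653623).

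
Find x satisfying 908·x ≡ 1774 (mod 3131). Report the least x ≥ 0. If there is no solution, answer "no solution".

2064

First find gcd(908, 3131):
3131 = 3*908 + 407
908 = 2*407 + 94
407 = 4*94 + 31
94 = 3*31 + 1
31 = 31*1 + 0
gcd = 1, so a unique solution mod 3131 exists.
Back-substitute for the Bézout coefficients:
1 = 94 − 3·31
1 = −3·407 + 13·94
1 = 13·908 − 29·407
1 = −29·3131 + 100·908
So 908·(100) ≡ 1 (mod 3131), giving 908⁻¹ ≡ 100.
x ≡ 908⁻¹·1774 ≡ 100·1774 ≡ 2064 (mod 3131).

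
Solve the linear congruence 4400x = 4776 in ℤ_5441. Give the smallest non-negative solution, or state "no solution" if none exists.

First find gcd(4400, 5441):
5441 = 1·4400 + 1041
4400 = 4·1041 + 236
1041 = 4·236 + 97
236 = 2·97 + 42
97 = 2·42 + 13
42 = 3·13 + 3
13 = 4·3 + 1
3 = 3·1 + 0
gcd = 1, so a unique solution mod 5441 exists.
Back-substitute for the Bézout coefficients:
1 = 13 − 4·3
1 = −4·42 + 13·13
1 = 13·97 − 30·42
1 = −30·236 + 73·97
1 = 73·1041 − 322·236
1 = −322·4400 + 1361·1041
1 = 1361·5441 − 1683·4400
So 4400·(-1683) ≡ 1 (mod 5441), giving 4400⁻¹ ≡ 3758.
x ≡ 4400⁻¹·4776 ≡ 3758·4776 ≡ 3790 (mod 5441).

3790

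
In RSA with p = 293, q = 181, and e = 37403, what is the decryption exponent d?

φ(n) = (p−1)(q−1) = 292·180 = 52560.
Need d with 37403·d ≡ 1 (mod 52560). Apply the extended Euclidean algorithm:
52560 = 1·37403 + 15157
37403 = 2·15157 + 7089
15157 = 2·7089 + 979
7089 = 7·979 + 236
979 = 4·236 + 35
236 = 6·35 + 26
35 = 1·26 + 9
26 = 2·9 + 8
9 = 1·8 + 1
8 = 8·1 + 0
Back-substitute:
1 = 9 − 8
1 = −26 + 3·9
1 = 3·35 − 4·26
1 = −4·236 + 27·35
1 = 27·979 − 112·236
1 = −112·7089 + 811·979
1 = 811·15157 − 1734·7089
1 = −1734·37403 + 4279·15157
1 = 4279·52560 − 6013·37403
So 37403·(-6013) ≡ 1 (mod 52560), hence d ≡ -6013 ≡ 46547 (mod 52560).

46547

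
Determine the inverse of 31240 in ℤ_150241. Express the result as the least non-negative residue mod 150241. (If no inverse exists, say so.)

gcd(150241, 31240) by repeated division:
150241 = 4·31240 + 25281
31240 = 1·25281 + 5959
25281 = 4·5959 + 1445
5959 = 4·1445 + 179
1445 = 8·179 + 13
179 = 13·13 + 10
13 = 1·10 + 3
10 = 3·3 + 1
3 = 3·1 + 0
gcd = 1, so the inverse exists. Back-substitute:
1 = 10 − 3·3
1 = −3·13 + 4·10
1 = 4·179 − 55·13
1 = −55·1445 + 444·179
1 = 444·5959 − 1831·1445
1 = −1831·25281 + 7768·5959
1 = 7768·31240 − 9599·25281
1 = −9599·150241 + 46164·31240
So 31240·46164 ≡ 1 (mod 150241).

46164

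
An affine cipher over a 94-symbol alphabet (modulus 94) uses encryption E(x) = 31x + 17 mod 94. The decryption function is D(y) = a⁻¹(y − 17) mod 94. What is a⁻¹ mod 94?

91

Run Euclid on (94, 31):
94 = 3*31 + 1
31 = 31*1 + 0
Since gcd(31, 94) = 1, back-substitute to write 1 as a combination:
1 = 94 − 3·31
Thus 31·(-3) ≡ 1 (mod 94); reducing, -3 mod 94 = 91.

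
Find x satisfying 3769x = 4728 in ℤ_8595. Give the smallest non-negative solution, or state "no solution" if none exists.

5862

First find gcd(3769, 8595):
8595 = 2×3769 + 1057
3769 = 3×1057 + 598
1057 = 1×598 + 459
598 = 1×459 + 139
459 = 3×139 + 42
139 = 3×42 + 13
42 = 3×13 + 3
13 = 4×3 + 1
3 = 3×1 + 0
gcd = 1, so a unique solution mod 8595 exists.
Back-substitute for the Bézout coefficients:
1 = 13 − 4·3
1 = −4·42 + 13·13
1 = 13·139 − 43·42
1 = −43·459 + 142·139
1 = 142·598 − 185·459
1 = −185·1057 + 327·598
1 = 327·3769 − 1166·1057
1 = −1166·8595 + 2659·3769
So 3769·(2659) ≡ 1 (mod 8595), giving 3769⁻¹ ≡ 2659.
x ≡ 3769⁻¹·4728 ≡ 2659·4728 ≡ 5862 (mod 8595).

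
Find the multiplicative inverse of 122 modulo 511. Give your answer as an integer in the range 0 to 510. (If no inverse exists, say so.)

Apply the Euclidean algorithm to 511 and 122:
511 = 4*122 + 23
122 = 5*23 + 7
23 = 3*7 + 2
7 = 3*2 + 1
2 = 2*1 + 0
The gcd is 1. Working backward:
1 = 7 − 3·2
1 = −3·23 + 10·7
1 = 10·122 − 53·23
1 = −53·511 + 222·122
So 122·222 ≡ 1 (mod 511).

222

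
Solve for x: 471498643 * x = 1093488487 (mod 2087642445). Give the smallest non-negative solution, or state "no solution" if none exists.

First find gcd(471498643, 2087642445):
2087642445 = 4*471498643 + 201647873
471498643 = 2*201647873 + 68202897
201647873 = 2*68202897 + 65242079
68202897 = 1*65242079 + 2960818
65242079 = 22*2960818 + 104083
2960818 = 28*104083 + 46494
104083 = 2*46494 + 11095
46494 = 4*11095 + 2114
11095 = 5*2114 + 525
2114 = 4*525 + 14
525 = 37*14 + 7
14 = 2*7 + 0
gcd = 7 and 7 | 1093488487, so solutions exist. Divide through by 7: 67356949x ≡ 156212641 (mod 298234635).
Now find 67356949⁻¹ mod 298234635:
298234635 = 4*67356949 + 28806839
67356949 = 2*28806839 + 9743271
28806839 = 2*9743271 + 9320297
9743271 = 1*9320297 + 422974
9320297 = 22*422974 + 14869
422974 = 28*14869 + 6642
14869 = 2*6642 + 1585
6642 = 4*1585 + 302
1585 = 5*302 + 75
302 = 4*75 + 2
75 = 37*2 + 1
2 = 2*1 + 0
Back-substitute:
1 = 75 − 37·2
1 = −37·302 + 149·75
1 = 149·1585 − 782·302
1 = −782·6642 + 3277·1585
1 = 3277·14869 − 7336·6642
1 = −7336·422974 + 208685·14869
1 = 208685·9320297 − 4598406·422974
1 = −4598406·9743271 + 4807091·9320297
1 = 4807091·28806839 − 14212588·9743271
1 = −14212588·67356949 + 33232267·28806839
1 = 33232267·298234635 − 147141656·67356949
So 67356949·(-147141656) ≡ 1 (mod 298234635), i.e. 67356949⁻¹ ≡ 151092979.
Then x ≡ 151092979·156212641 ≡ 109478749 (mod 298234635); the smallest non-negative solution is x = 109478749.

109478749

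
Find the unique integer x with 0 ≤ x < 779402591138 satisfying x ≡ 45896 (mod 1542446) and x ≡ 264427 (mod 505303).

Write x = 45896 + 1542446·k. Then 1542446·k ≡ 264427 − 45896 ≡ 218531 (mod 505303).
Need 1542446⁻¹ mod 505303. Extended Euclid on (505303, 26537):
505303 = 19·26537 + 1100
26537 = 24·1100 + 137
1100 = 8·137 + 4
137 = 34·4 + 1
4 = 4·1 + 0
Back-substitute:
1 = 137 − 34·4
1 = −34·1100 + 273·137
1 = 273·26537 − 6586·1100
1 = −6586·505303 + 125407·26537
1542446⁻¹ ≡ 125407 (mod 505303), so k ≡ 125407·218531 ≡ 208912 (mod 505303).
x = 45896 + 1542446·208912 = 322235524648.

322235524648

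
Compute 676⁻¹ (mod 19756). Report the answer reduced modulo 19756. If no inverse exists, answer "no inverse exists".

Compute gcd(676, 19756):
19756 = 29×676 + 152
676 = 4×152 + 68
152 = 2×68 + 16
68 = 4×16 + 4
16 = 4×4 + 0
gcd(676, 19756) = 4 ≠ 1, so 676 has no multiplicative inverse modulo 19756.

no inverse exists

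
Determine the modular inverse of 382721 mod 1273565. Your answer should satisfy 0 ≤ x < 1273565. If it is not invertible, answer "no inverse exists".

Run Euclid on (1273565, 382721):
1273565 = 3*382721 + 125402
382721 = 3*125402 + 6515
125402 = 19*6515 + 1617
6515 = 4*1617 + 47
1617 = 34*47 + 19
47 = 2*19 + 9
19 = 2*9 + 1
9 = 9*1 + 0
gcd = 1, so the inverse exists. Back-substitute:
1 = 19 − 2·9
1 = −2·47 + 5·19
1 = 5·1617 − 172·47
1 = −172·6515 + 693·1617
1 = 693·125402 − 13339·6515
1 = −13339·382721 + 40710·125402
1 = 40710·1273565 − 135469·382721
Hence 382721⁻¹ ≡ -135469 ≡ 1138096 (mod 1273565).

1138096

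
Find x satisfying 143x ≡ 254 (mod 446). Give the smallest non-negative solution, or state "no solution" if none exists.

270

First find gcd(143, 446):
446 = 3·143 + 17
143 = 8·17 + 7
17 = 2·7 + 3
7 = 2·3 + 1
3 = 3·1 + 0
gcd = 1, so a unique solution mod 446 exists.
Back-substitute for the Bézout coefficients:
1 = 7 − 2·3
1 = −2·17 + 5·7
1 = 5·143 − 42·17
1 = −42·446 + 131·143
So 143·(131) ≡ 1 (mod 446), giving 143⁻¹ ≡ 131.
x ≡ 143⁻¹·254 ≡ 131·254 ≡ 270 (mod 446).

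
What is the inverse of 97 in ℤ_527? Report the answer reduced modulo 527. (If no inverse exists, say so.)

Apply the Euclidean algorithm to 527 and 97:
527 = 5*97 + 42
97 = 2*42 + 13
42 = 3*13 + 3
13 = 4*3 + 1
3 = 3*1 + 0
gcd = 1, so the inverse exists. Back-substitute:
1 = 13 − 4·3
1 = −4·42 + 13·13
1 = 13·97 − 30·42
1 = −30·527 + 163·97
So 97·163 ≡ 1 (mod 527).

163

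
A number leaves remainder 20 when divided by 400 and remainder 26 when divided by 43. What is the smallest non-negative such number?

Write x = 20 + 400·k. Then 400·k ≡ 26 − 20 ≡ 6 (mod 43).
Need 400⁻¹ mod 43. Extended Euclid on (43, 13):
43 = 3×13 + 4
13 = 3×4 + 1
4 = 4×1 + 0
Back-substitute:
1 = 13 − 3·4
1 = −3·43 + 10·13
400⁻¹ ≡ 10 (mod 43), so k ≡ 10·6 ≡ 17 (mod 43).
x = 20 + 400·17 = 6820.

6820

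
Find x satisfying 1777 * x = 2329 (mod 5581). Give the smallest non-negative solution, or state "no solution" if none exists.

1691

First find gcd(1777, 5581):
5581 = 3·1777 + 250
1777 = 7·250 + 27
250 = 9·27 + 7
27 = 3·7 + 6
7 = 1·6 + 1
6 = 6·1 + 0
gcd = 1, so a unique solution mod 5581 exists.
Back-substitute for the Bézout coefficients:
1 = 7 − 6
1 = −27 + 4·7
1 = 4·250 − 37·27
1 = −37·1777 + 263·250
1 = 263·5581 − 826·1777
So 1777·(-826) ≡ 1 (mod 5581), giving 1777⁻¹ ≡ 4755.
x ≡ 1777⁻¹·2329 ≡ 4755·2329 ≡ 1691 (mod 5581).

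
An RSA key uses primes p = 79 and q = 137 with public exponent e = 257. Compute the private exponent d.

3137

φ(n) = (p−1)(q−1) = 78·136 = 10608.
Need d with 257·d ≡ 1 (mod 10608). Apply the extended Euclidean algorithm:
10608 = 41·257 + 71
257 = 3·71 + 44
71 = 1·44 + 27
44 = 1·27 + 17
27 = 1·17 + 10
17 = 1·10 + 7
10 = 1·7 + 3
7 = 2·3 + 1
3 = 3·1 + 0
Back-substitute:
1 = 7 − 2·3
1 = −2·10 + 3·7
1 = 3·17 − 5·10
1 = −5·27 + 8·17
1 = 8·44 − 13·27
1 = −13·71 + 21·44
1 = 21·257 − 76·71
1 = −76·10608 + 3137·257
So 257·3137 ≡ 1 (mod 10608), hence d = 3137.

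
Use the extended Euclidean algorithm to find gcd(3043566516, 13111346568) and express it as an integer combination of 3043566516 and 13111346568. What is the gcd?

12

Apply Euclid's algorithm to 13111346568 and 3043566516:
13111346568 = 4*3043566516 + 937080504
3043566516 = 3*937080504 + 232325004
937080504 = 4*232325004 + 7780488
232325004 = 29*7780488 + 6690852
7780488 = 1*6690852 + 1089636
6690852 = 6*1089636 + 153036
1089636 = 7*153036 + 18384
153036 = 8*18384 + 5964
18384 = 3*5964 + 492
5964 = 12*492 + 60
492 = 8*60 + 12
60 = 5*12 + 0
gcd(3043566516, 13111346568) = 12.
Express as a combination:
12 = 492 − 8·60
12 = −8·5964 + 97·492
12 = 97·18384 − 299·5964
12 = −299·153036 + 2489·18384
12 = 2489·1089636 − 17722·153036
12 = −17722·6690852 + 108821·1089636
12 = 108821·7780488 − 126543·6690852
12 = −126543·232325004 + 3778568·7780488
12 = 3778568·937080504 − 15240815·232325004
12 = −15240815·3043566516 + 49501013·937080504
12 = 49501013·13111346568 − 213244867·3043566516
So 12 = (49501013)·13111346568 + (-213244867)·3043566516.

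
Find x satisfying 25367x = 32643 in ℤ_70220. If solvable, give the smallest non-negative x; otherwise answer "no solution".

First find gcd(25367, 70220):
70220 = 2×25367 + 19486
25367 = 1×19486 + 5881
19486 = 3×5881 + 1843
5881 = 3×1843 + 352
1843 = 5×352 + 83
352 = 4×83 + 20
83 = 4×20 + 3
20 = 6×3 + 2
3 = 1×2 + 1
2 = 2×1 + 0
gcd = 1, so a unique solution mod 70220 exists.
Back-substitute for the Bézout coefficients:
1 = 3 − 2
1 = −20 + 7·3
1 = 7·83 − 29·20
1 = −29·352 + 123·83
1 = 123·1843 − 644·352
1 = −644·5881 + 2055·1843
1 = 2055·19486 − 6809·5881
1 = −6809·25367 + 8864·19486
1 = 8864·70220 − 24537·25367
So 25367·(-24537) ≡ 1 (mod 70220), giving 25367⁻¹ ≡ 45683.
x ≡ 25367⁻¹·32643 ≡ 45683·32643 ≡ 38249 (mod 70220).

38249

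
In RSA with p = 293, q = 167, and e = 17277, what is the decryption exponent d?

φ(n) = (p−1)(q−1) = 292·166 = 48472.
Need d with 17277·d ≡ 1 (mod 48472). Apply the extended Euclidean algorithm:
48472 = 2·17277 + 13918
17277 = 1·13918 + 3359
13918 = 4·3359 + 482
3359 = 6·482 + 467
482 = 1·467 + 15
467 = 31·15 + 2
15 = 7·2 + 1
2 = 2·1 + 0
Back-substitute:
1 = 15 − 7·2
1 = −7·467 + 218·15
1 = 218·482 − 225·467
1 = −225·3359 + 1568·482
1 = 1568·13918 − 6497·3359
1 = −6497·17277 + 8065·13918
1 = 8065·48472 − 22627·17277
So 17277·(-22627) ≡ 1 (mod 48472), hence d ≡ -22627 ≡ 25845 (mod 48472).

25845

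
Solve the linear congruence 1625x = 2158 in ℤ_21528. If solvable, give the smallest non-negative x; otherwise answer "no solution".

First find gcd(1625, 21528):
21528 = 13×1625 + 403
1625 = 4×403 + 13
403 = 31×13 + 0
gcd = 13 and 13 | 2158, so solutions exist. Divide through by 13: 125x ≡ 166 (mod 1656).
Now find 125⁻¹ mod 1656:
1656 = 13×125 + 31
125 = 4×31 + 1
31 = 31×1 + 0
Back-substitute:
1 = 125 − 4·31
1 = −4·1656 + 53·125
So 125⁻¹ ≡ 53 (mod 1656).
Then x ≡ 53·166 ≡ 518 (mod 1656); the smallest non-negative solution is x = 518.

518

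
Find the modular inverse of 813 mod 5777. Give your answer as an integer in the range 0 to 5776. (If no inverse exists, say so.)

Extended Euclidean algorithm:
5777 = 7*813 + 86
813 = 9*86 + 39
86 = 2*39 + 8
39 = 4*8 + 7
8 = 1*7 + 1
7 = 7*1 + 0
The gcd is 1. Working backward:
1 = 8 − 7
1 = −39 + 5·8
1 = 5·86 − 11·39
1 = −11·813 + 104·86
1 = 104·5777 − 739·813
So 813·(-739) ≡ 1 (mod 5777), and -739 ≡ 5038 (mod 5777).

5038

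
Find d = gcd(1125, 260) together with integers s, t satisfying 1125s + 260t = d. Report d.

Euclidean algorithm:
1125 = 4*260 + 85
260 = 3*85 + 5
85 = 17*5 + 0
gcd(1125, 260) = 5.
Back-substituting:
5 = 260 − 3·85
5 = −3·1125 + 13·260
So 5 = (-3)·1125 + (13)·260.

5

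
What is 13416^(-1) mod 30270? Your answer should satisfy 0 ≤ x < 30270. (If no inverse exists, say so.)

no inverse exists

Euclidean algorithm on 30270, 13416:
30270 = 2×13416 + 3438
13416 = 3×3438 + 3102
3438 = 1×3102 + 336
3102 = 9×336 + 78
336 = 4×78 + 24
78 = 3×24 + 6
24 = 4×6 + 0
The gcd is 6, not 1, hence no inverse exists.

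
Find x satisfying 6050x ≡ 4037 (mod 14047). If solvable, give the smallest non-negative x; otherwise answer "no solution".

68

First find gcd(6050, 14047):
14047 = 2*6050 + 1947
6050 = 3*1947 + 209
1947 = 9*209 + 66
209 = 3*66 + 11
66 = 6*11 + 0
gcd = 11 and 11 | 4037, so solutions exist. Divide through by 11: 550x ≡ 367 (mod 1277).
Now find 550⁻¹ mod 1277:
1277 = 2×550 + 177
550 = 3×177 + 19
177 = 9×19 + 6
19 = 3×6 + 1
6 = 6×1 + 0
Back-substitute:
1 = 19 − 3·6
1 = −3·177 + 28·19
1 = 28·550 − 87·177
1 = −87·1277 + 202·550
So 550⁻¹ ≡ 202 (mod 1277).
Then x ≡ 202·367 ≡ 68 (mod 1277); the smallest non-negative solution is x = 68.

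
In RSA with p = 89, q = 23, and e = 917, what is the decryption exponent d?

φ(n) = (p−1)(q−1) = 88·22 = 1936.
Need d with 917·d ≡ 1 (mod 1936). Apply the extended Euclidean algorithm:
1936 = 2×917 + 102
917 = 8×102 + 101
102 = 1×101 + 1
101 = 101×1 + 0
Back-substitute:
1 = 102 − 101
1 = −917 + 9·102
1 = 9·1936 − 19·917
So 917·(-19) ≡ 1 (mod 1936), hence d ≡ -19 ≡ 1917 (mod 1936).

1917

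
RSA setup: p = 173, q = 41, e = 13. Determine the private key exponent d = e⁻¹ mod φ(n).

φ(n) = (p−1)(q−1) = 172·40 = 6880.
Need d with 13·d ≡ 1 (mod 6880). Apply the extended Euclidean algorithm:
6880 = 529×13 + 3
13 = 4×3 + 1
3 = 3×1 + 0
Back-substitute:
1 = 13 − 4·3
1 = −4·6880 + 2117·13
So 13·2117 ≡ 1 (mod 6880), hence d = 2117.

2117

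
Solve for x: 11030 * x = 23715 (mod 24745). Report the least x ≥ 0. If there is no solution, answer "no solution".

480

First find gcd(11030, 24745):
24745 = 2·11030 + 2685
11030 = 4·2685 + 290
2685 = 9·290 + 75
290 = 3·75 + 65
75 = 1·65 + 10
65 = 6·10 + 5
10 = 2·5 + 0
gcd = 5 and 5 | 23715, so solutions exist. Divide through by 5: 2206x ≡ 4743 (mod 4949).
Now find 2206⁻¹ mod 4949:
4949 = 2·2206 + 537
2206 = 4·537 + 58
537 = 9·58 + 15
58 = 3·15 + 13
15 = 1·13 + 2
13 = 6·2 + 1
2 = 2·1 + 0
Back-substitute:
1 = 13 − 6·2
1 = −6·15 + 7·13
1 = 7·58 − 27·15
1 = −27·537 + 250·58
1 = 250·2206 − 1027·537
1 = −1027·4949 + 2304·2206
So 2206⁻¹ ≡ 2304 (mod 4949).
Then x ≡ 2304·4743 ≡ 480 (mod 4949); the smallest non-negative solution is x = 480.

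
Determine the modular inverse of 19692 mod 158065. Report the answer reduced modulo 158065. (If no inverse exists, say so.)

146113

gcd(158065, 19692) by repeated division:
158065 = 8*19692 + 529
19692 = 37*529 + 119
529 = 4*119 + 53
119 = 2*53 + 13
53 = 4*13 + 1
13 = 13*1 + 0
Since gcd(19692, 158065) = 1, back-substitute to write 1 as a combination:
1 = 53 − 4·13
1 = −4·119 + 9·53
1 = 9·529 − 40·119
1 = −40·19692 + 1489·529
1 = 1489·158065 − 11952·19692
Hence 19692⁻¹ ≡ -11952 ≡ 146113 (mod 158065).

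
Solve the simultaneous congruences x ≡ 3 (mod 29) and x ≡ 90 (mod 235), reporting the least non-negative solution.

Write x = 3 + 29·k. Then 29·k ≡ 90 − 3 ≡ 87 (mod 235).
Need 29⁻¹ mod 235. Extended Euclid on (235, 29):
235 = 8*29 + 3
29 = 9*3 + 2
3 = 1*2 + 1
2 = 2*1 + 0
Back-substitute:
1 = 3 − 2
1 = −29 + 10·3
1 = 10·235 − 81·29
29⁻¹ ≡ 154 (mod 235), so k ≡ 154·87 ≡ 3 (mod 235).
x = 3 + 29·3 = 90.

90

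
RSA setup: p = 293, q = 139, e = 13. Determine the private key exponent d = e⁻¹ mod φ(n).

φ(n) = (p−1)(q−1) = 292·138 = 40296.
Need d with 13·d ≡ 1 (mod 40296). Apply the extended Euclidean algorithm:
40296 = 3099*13 + 9
13 = 1*9 + 4
9 = 2*4 + 1
4 = 4*1 + 0
Back-substitute:
1 = 9 − 2·4
1 = −2·13 + 3·9
1 = 3·40296 − 9299·13
So 13·(-9299) ≡ 1 (mod 40296), hence d ≡ -9299 ≡ 30997 (mod 40296).

30997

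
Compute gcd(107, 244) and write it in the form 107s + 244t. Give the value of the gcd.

Euclidean algorithm:
244 = 2*107 + 30
107 = 3*30 + 17
30 = 1*17 + 13
17 = 1*13 + 4
13 = 3*4 + 1
4 = 4*1 + 0
gcd(107, 244) = 1.
Working backward:
1 = 13 − 3·4
1 = −3·17 + 4·13
1 = 4·30 − 7·17
1 = −7·107 + 25·30
1 = 25·244 − 57·107
So 1 = (25)·244 + (-57)·107.

1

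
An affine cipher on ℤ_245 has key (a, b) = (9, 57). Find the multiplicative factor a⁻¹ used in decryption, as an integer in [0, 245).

Apply the Euclidean algorithm to 245 and 9:
245 = 27*9 + 2
9 = 4*2 + 1
2 = 2*1 + 0
The gcd is 1. Working backward:
1 = 9 − 4·2
1 = −4·245 + 109·9
So 9·109 ≡ 1 (mod 245).

109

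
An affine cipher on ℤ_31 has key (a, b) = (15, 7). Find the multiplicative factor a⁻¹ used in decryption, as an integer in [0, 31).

gcd(31, 15) by repeated division:
31 = 2×15 + 1
15 = 15×1 + 0
gcd = 1, so the inverse exists. Back-substitute:
1 = 31 − 2·15
Thus 15·(-2) ≡ 1 (mod 31); reducing, -2 mod 31 = 29.

29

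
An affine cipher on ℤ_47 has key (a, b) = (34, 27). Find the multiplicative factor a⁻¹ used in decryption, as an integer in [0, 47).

18

Extended Euclidean algorithm:
47 = 1×34 + 13
34 = 2×13 + 8
13 = 1×8 + 5
8 = 1×5 + 3
5 = 1×3 + 2
3 = 1×2 + 1
2 = 2×1 + 0
The gcd is 1. Working backward:
1 = 3 − 2
1 = −5 + 2·3
1 = 2·8 − 3·5
1 = −3·13 + 5·8
1 = 5·34 − 13·13
1 = −13·47 + 18·34
So 34·18 ≡ 1 (mod 47).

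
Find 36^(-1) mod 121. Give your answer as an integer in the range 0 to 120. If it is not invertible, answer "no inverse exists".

37

gcd(121, 36) by repeated division:
121 = 3*36 + 13
36 = 2*13 + 10
13 = 1*10 + 3
10 = 3*3 + 1
3 = 3*1 + 0
gcd = 1, so the inverse exists. Back-substitute:
1 = 10 − 3·3
1 = −3·13 + 4·10
1 = 4·36 − 11·13
1 = −11·121 + 37·36
So 36·37 ≡ 1 (mod 121).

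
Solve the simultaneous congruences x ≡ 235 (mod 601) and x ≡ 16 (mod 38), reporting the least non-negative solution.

Write x = 235 + 601·k. Then 601·k ≡ 16 − 235 ≡ 9 (mod 38).
Need 601⁻¹ mod 38. Extended Euclid on (38, 31):
38 = 1*31 + 7
31 = 4*7 + 3
7 = 2*3 + 1
3 = 3*1 + 0
Back-substitute:
1 = 7 − 2·3
1 = −2·31 + 9·7
1 = 9·38 − 11·31
601⁻¹ ≡ 27 (mod 38), so k ≡ 27·9 ≡ 15 (mod 38).
x = 235 + 601·15 = 9250.

9250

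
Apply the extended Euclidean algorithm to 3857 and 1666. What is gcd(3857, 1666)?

7

Euclidean algorithm:
3857 = 2*1666 + 525
1666 = 3*525 + 91
525 = 5*91 + 70
91 = 1*70 + 21
70 = 3*21 + 7
21 = 3*7 + 0
gcd(3857, 1666) = 7.
Express as a combination:
7 = 70 − 3·21
7 = −3·91 + 4·70
7 = 4·525 − 23·91
7 = −23·1666 + 73·525
7 = 73·3857 − 169·1666
So 7 = (73)·3857 + (-169)·1666.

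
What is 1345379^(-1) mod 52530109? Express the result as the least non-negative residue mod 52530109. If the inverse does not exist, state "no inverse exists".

Run Euclid on (52530109, 1345379):
52530109 = 39×1345379 + 60328
1345379 = 22×60328 + 18163
60328 = 3×18163 + 5839
18163 = 3×5839 + 646
5839 = 9×646 + 25
646 = 25×25 + 21
25 = 1×21 + 4
21 = 5×4 + 1
4 = 4×1 + 0
The gcd is 1. Working backward:
1 = 21 − 5·4
1 = −5·25 + 6·21
1 = 6·646 − 155·25
1 = −155·5839 + 1401·646
1 = 1401·18163 − 4358·5839
1 = −4358·60328 + 14475·18163
1 = 14475·1345379 − 322808·60328
1 = −322808·52530109 + 12603987·1345379
So 1345379·12603987 ≡ 1 (mod 52530109).

12603987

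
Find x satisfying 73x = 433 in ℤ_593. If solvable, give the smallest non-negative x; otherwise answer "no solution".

First find gcd(73, 593):
593 = 8×73 + 9
73 = 8×9 + 1
9 = 9×1 + 0
gcd = 1, so a unique solution mod 593 exists.
Back-substitute for the Bézout coefficients:
1 = 73 − 8·9
1 = −8·593 + 65·73
So 73·(65) ≡ 1 (mod 593), giving 73⁻¹ ≡ 65.
x ≡ 73⁻¹·433 ≡ 65·433 ≡ 274 (mod 593).

274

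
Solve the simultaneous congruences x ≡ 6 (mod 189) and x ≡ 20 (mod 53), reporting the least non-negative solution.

762

Write x = 6 + 189·k. Then 189·k ≡ 20 − 6 ≡ 14 (mod 53).
Need 189⁻¹ mod 53. Extended Euclid on (53, 30):
53 = 1×30 + 23
30 = 1×23 + 7
23 = 3×7 + 2
7 = 3×2 + 1
2 = 2×1 + 0
Back-substitute:
1 = 7 − 3·2
1 = −3·23 + 10·7
1 = 10·30 − 13·23
1 = −13·53 + 23·30
189⁻¹ ≡ 23 (mod 53), so k ≡ 23·14 ≡ 4 (mod 53).
x = 6 + 189·4 = 762.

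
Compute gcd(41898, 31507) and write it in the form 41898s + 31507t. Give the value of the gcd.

Repeated division:
41898 = 1*31507 + 10391
31507 = 3*10391 + 334
10391 = 31*334 + 37
334 = 9*37 + 1
37 = 37*1 + 0
gcd(41898, 31507) = 1.
Back-substituting:
1 = 334 − 9·37
1 = −9·10391 + 280·334
1 = 280·31507 − 849·10391
1 = −849·41898 + 1129·31507
So 1 = (-849)·41898 + (1129)·31507.

1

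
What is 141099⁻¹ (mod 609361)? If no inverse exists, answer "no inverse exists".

511435

Run Euclid on (609361, 141099):
609361 = 4·141099 + 44965
141099 = 3·44965 + 6204
44965 = 7·6204 + 1537
6204 = 4·1537 + 56
1537 = 27·56 + 25
56 = 2·25 + 6
25 = 4·6 + 1
6 = 6·1 + 0
Since gcd(141099, 609361) = 1, back-substitute to write 1 as a combination:
1 = 25 − 4·6
1 = −4·56 + 9·25
1 = 9·1537 − 247·56
1 = −247·6204 + 997·1537
1 = 997·44965 − 7226·6204
1 = −7226·141099 + 22675·44965
1 = 22675·609361 − 97926·141099
So 141099·(-97926) ≡ 1 (mod 609361), and -97926 ≡ 511435 (mod 609361).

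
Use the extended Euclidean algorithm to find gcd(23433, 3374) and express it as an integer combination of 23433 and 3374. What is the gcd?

Euclidean algorithm:
23433 = 6×3374 + 3189
3374 = 1×3189 + 185
3189 = 17×185 + 44
185 = 4×44 + 9
44 = 4×9 + 8
9 = 1×8 + 1
8 = 8×1 + 0
gcd(23433, 3374) = 1.
Express as a combination:
1 = 9 − 8
1 = −44 + 5·9
1 = 5·185 − 21·44
1 = −21·3189 + 362·185
1 = 362·3374 − 383·3189
1 = −383·23433 + 2660·3374
So 1 = (-383)·23433 + (2660)·3374.

1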